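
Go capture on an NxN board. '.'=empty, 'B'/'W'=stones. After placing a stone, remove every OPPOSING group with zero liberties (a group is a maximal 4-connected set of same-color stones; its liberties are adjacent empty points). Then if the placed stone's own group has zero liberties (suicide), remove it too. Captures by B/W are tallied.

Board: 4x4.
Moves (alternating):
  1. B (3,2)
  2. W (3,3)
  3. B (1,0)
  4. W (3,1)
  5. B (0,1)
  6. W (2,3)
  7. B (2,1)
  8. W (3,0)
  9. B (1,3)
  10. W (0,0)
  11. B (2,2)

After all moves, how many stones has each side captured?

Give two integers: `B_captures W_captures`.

Move 1: B@(3,2) -> caps B=0 W=0
Move 2: W@(3,3) -> caps B=0 W=0
Move 3: B@(1,0) -> caps B=0 W=0
Move 4: W@(3,1) -> caps B=0 W=0
Move 5: B@(0,1) -> caps B=0 W=0
Move 6: W@(2,3) -> caps B=0 W=0
Move 7: B@(2,1) -> caps B=0 W=0
Move 8: W@(3,0) -> caps B=0 W=0
Move 9: B@(1,3) -> caps B=0 W=0
Move 10: W@(0,0) -> caps B=0 W=0
Move 11: B@(2,2) -> caps B=2 W=0

Answer: 2 0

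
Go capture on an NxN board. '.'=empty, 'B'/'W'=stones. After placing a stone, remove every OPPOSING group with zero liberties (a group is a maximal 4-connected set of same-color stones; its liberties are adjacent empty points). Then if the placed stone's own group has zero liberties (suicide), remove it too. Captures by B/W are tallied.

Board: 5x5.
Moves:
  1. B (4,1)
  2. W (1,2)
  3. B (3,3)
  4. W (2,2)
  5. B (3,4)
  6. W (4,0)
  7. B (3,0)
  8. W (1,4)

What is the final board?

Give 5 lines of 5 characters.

Move 1: B@(4,1) -> caps B=0 W=0
Move 2: W@(1,2) -> caps B=0 W=0
Move 3: B@(3,3) -> caps B=0 W=0
Move 4: W@(2,2) -> caps B=0 W=0
Move 5: B@(3,4) -> caps B=0 W=0
Move 6: W@(4,0) -> caps B=0 W=0
Move 7: B@(3,0) -> caps B=1 W=0
Move 8: W@(1,4) -> caps B=1 W=0

Answer: .....
..W.W
..W..
B..BB
.B...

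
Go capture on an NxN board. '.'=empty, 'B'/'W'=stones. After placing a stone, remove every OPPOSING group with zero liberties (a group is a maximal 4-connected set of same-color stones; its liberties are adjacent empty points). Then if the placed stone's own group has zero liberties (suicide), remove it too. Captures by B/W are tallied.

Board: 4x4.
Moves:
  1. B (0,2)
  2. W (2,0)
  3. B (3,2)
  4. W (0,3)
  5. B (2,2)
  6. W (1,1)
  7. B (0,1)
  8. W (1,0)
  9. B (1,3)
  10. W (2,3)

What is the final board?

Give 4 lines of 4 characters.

Move 1: B@(0,2) -> caps B=0 W=0
Move 2: W@(2,0) -> caps B=0 W=0
Move 3: B@(3,2) -> caps B=0 W=0
Move 4: W@(0,3) -> caps B=0 W=0
Move 5: B@(2,2) -> caps B=0 W=0
Move 6: W@(1,1) -> caps B=0 W=0
Move 7: B@(0,1) -> caps B=0 W=0
Move 8: W@(1,0) -> caps B=0 W=0
Move 9: B@(1,3) -> caps B=1 W=0
Move 10: W@(2,3) -> caps B=1 W=0

Answer: .BB.
WW.B
W.BW
..B.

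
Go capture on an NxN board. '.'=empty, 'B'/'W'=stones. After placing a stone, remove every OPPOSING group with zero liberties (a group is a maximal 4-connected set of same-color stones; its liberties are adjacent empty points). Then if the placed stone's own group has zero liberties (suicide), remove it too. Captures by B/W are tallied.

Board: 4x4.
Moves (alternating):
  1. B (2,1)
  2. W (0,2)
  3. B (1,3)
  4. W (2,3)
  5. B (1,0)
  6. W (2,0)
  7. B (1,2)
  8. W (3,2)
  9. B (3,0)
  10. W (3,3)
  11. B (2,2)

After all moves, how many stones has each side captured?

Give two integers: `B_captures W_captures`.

Move 1: B@(2,1) -> caps B=0 W=0
Move 2: W@(0,2) -> caps B=0 W=0
Move 3: B@(1,3) -> caps B=0 W=0
Move 4: W@(2,3) -> caps B=0 W=0
Move 5: B@(1,0) -> caps B=0 W=0
Move 6: W@(2,0) -> caps B=0 W=0
Move 7: B@(1,2) -> caps B=0 W=0
Move 8: W@(3,2) -> caps B=0 W=0
Move 9: B@(3,0) -> caps B=1 W=0
Move 10: W@(3,3) -> caps B=1 W=0
Move 11: B@(2,2) -> caps B=1 W=0

Answer: 1 0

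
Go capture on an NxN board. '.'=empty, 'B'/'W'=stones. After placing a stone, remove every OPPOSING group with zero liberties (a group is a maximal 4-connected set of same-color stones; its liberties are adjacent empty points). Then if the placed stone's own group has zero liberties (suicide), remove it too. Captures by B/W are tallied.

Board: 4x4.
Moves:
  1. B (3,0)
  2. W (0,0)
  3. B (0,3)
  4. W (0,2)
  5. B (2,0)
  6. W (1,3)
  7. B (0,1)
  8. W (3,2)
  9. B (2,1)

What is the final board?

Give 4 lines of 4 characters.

Move 1: B@(3,0) -> caps B=0 W=0
Move 2: W@(0,0) -> caps B=0 W=0
Move 3: B@(0,3) -> caps B=0 W=0
Move 4: W@(0,2) -> caps B=0 W=0
Move 5: B@(2,0) -> caps B=0 W=0
Move 6: W@(1,3) -> caps B=0 W=1
Move 7: B@(0,1) -> caps B=0 W=1
Move 8: W@(3,2) -> caps B=0 W=1
Move 9: B@(2,1) -> caps B=0 W=1

Answer: WBW.
...W
BB..
B.W.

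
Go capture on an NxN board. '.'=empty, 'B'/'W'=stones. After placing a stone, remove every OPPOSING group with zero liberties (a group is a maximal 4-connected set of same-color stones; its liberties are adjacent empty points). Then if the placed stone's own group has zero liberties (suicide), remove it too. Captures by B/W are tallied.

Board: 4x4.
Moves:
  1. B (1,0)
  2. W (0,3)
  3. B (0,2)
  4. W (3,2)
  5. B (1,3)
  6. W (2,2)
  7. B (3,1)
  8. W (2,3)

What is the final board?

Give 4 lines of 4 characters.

Move 1: B@(1,0) -> caps B=0 W=0
Move 2: W@(0,3) -> caps B=0 W=0
Move 3: B@(0,2) -> caps B=0 W=0
Move 4: W@(3,2) -> caps B=0 W=0
Move 5: B@(1,3) -> caps B=1 W=0
Move 6: W@(2,2) -> caps B=1 W=0
Move 7: B@(3,1) -> caps B=1 W=0
Move 8: W@(2,3) -> caps B=1 W=0

Answer: ..B.
B..B
..WW
.BW.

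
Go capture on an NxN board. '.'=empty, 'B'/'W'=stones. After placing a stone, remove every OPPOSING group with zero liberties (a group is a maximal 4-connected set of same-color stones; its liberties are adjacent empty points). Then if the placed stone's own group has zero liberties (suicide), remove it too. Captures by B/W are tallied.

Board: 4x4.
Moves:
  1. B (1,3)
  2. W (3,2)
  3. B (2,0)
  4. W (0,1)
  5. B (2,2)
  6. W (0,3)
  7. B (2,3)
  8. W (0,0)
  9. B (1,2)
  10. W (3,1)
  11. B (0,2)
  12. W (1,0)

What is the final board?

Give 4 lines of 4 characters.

Move 1: B@(1,3) -> caps B=0 W=0
Move 2: W@(3,2) -> caps B=0 W=0
Move 3: B@(2,0) -> caps B=0 W=0
Move 4: W@(0,1) -> caps B=0 W=0
Move 5: B@(2,2) -> caps B=0 W=0
Move 6: W@(0,3) -> caps B=0 W=0
Move 7: B@(2,3) -> caps B=0 W=0
Move 8: W@(0,0) -> caps B=0 W=0
Move 9: B@(1,2) -> caps B=0 W=0
Move 10: W@(3,1) -> caps B=0 W=0
Move 11: B@(0,2) -> caps B=1 W=0
Move 12: W@(1,0) -> caps B=1 W=0

Answer: WWB.
W.BB
B.BB
.WW.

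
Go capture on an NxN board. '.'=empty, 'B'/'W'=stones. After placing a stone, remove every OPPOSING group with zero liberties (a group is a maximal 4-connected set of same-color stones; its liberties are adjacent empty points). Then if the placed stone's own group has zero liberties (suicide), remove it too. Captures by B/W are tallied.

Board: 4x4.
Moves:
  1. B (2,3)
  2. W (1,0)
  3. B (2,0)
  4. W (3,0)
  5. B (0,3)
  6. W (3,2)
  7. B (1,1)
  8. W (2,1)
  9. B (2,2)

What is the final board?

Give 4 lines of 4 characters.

Answer: ...B
WB..
.WBB
W.W.

Derivation:
Move 1: B@(2,3) -> caps B=0 W=0
Move 2: W@(1,0) -> caps B=0 W=0
Move 3: B@(2,0) -> caps B=0 W=0
Move 4: W@(3,0) -> caps B=0 W=0
Move 5: B@(0,3) -> caps B=0 W=0
Move 6: W@(3,2) -> caps B=0 W=0
Move 7: B@(1,1) -> caps B=0 W=0
Move 8: W@(2,1) -> caps B=0 W=1
Move 9: B@(2,2) -> caps B=0 W=1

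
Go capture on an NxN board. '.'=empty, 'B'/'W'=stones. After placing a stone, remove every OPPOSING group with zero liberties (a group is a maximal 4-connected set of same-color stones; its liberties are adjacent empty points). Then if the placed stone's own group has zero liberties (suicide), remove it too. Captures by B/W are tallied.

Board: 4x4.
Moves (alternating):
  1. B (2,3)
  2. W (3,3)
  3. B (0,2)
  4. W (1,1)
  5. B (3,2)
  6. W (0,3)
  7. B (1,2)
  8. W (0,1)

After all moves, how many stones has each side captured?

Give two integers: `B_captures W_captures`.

Move 1: B@(2,3) -> caps B=0 W=0
Move 2: W@(3,3) -> caps B=0 W=0
Move 3: B@(0,2) -> caps B=0 W=0
Move 4: W@(1,1) -> caps B=0 W=0
Move 5: B@(3,2) -> caps B=1 W=0
Move 6: W@(0,3) -> caps B=1 W=0
Move 7: B@(1,2) -> caps B=1 W=0
Move 8: W@(0,1) -> caps B=1 W=0

Answer: 1 0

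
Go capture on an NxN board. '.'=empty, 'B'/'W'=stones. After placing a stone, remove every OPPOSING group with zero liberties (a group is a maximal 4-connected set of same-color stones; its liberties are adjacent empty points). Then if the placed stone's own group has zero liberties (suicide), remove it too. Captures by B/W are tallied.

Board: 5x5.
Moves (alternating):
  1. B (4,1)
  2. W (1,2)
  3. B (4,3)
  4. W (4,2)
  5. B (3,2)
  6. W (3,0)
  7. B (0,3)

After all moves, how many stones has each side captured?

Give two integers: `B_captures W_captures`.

Answer: 1 0

Derivation:
Move 1: B@(4,1) -> caps B=0 W=0
Move 2: W@(1,2) -> caps B=0 W=0
Move 3: B@(4,3) -> caps B=0 W=0
Move 4: W@(4,2) -> caps B=0 W=0
Move 5: B@(3,2) -> caps B=1 W=0
Move 6: W@(3,0) -> caps B=1 W=0
Move 7: B@(0,3) -> caps B=1 W=0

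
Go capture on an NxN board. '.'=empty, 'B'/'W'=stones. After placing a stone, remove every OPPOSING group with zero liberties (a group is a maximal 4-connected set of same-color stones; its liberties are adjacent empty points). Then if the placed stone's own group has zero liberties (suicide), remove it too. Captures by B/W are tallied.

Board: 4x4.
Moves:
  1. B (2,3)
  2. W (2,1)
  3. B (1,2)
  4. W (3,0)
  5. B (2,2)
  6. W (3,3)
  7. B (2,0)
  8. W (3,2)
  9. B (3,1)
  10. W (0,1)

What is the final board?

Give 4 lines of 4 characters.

Move 1: B@(2,3) -> caps B=0 W=0
Move 2: W@(2,1) -> caps B=0 W=0
Move 3: B@(1,2) -> caps B=0 W=0
Move 4: W@(3,0) -> caps B=0 W=0
Move 5: B@(2,2) -> caps B=0 W=0
Move 6: W@(3,3) -> caps B=0 W=0
Move 7: B@(2,0) -> caps B=0 W=0
Move 8: W@(3,2) -> caps B=0 W=0
Move 9: B@(3,1) -> caps B=3 W=0
Move 10: W@(0,1) -> caps B=3 W=0

Answer: .W..
..B.
BWBB
.B..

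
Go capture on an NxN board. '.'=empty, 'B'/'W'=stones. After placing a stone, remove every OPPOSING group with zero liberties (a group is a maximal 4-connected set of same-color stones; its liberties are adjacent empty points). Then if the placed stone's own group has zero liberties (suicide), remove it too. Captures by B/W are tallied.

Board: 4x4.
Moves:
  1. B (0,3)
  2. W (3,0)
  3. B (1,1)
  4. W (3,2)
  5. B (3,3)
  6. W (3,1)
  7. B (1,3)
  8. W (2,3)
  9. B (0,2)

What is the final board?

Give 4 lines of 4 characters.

Answer: ..BB
.B.B
...W
WWW.

Derivation:
Move 1: B@(0,3) -> caps B=0 W=0
Move 2: W@(3,0) -> caps B=0 W=0
Move 3: B@(1,1) -> caps B=0 W=0
Move 4: W@(3,2) -> caps B=0 W=0
Move 5: B@(3,3) -> caps B=0 W=0
Move 6: W@(3,1) -> caps B=0 W=0
Move 7: B@(1,3) -> caps B=0 W=0
Move 8: W@(2,3) -> caps B=0 W=1
Move 9: B@(0,2) -> caps B=0 W=1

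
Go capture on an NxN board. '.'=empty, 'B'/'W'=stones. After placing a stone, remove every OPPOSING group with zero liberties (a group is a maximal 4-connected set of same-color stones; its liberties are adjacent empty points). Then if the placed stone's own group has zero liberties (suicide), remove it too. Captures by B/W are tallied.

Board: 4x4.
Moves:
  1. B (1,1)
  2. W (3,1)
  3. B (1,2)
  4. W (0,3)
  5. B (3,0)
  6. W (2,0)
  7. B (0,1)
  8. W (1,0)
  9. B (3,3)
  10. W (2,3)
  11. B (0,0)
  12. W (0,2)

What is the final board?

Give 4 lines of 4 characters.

Move 1: B@(1,1) -> caps B=0 W=0
Move 2: W@(3,1) -> caps B=0 W=0
Move 3: B@(1,2) -> caps B=0 W=0
Move 4: W@(0,3) -> caps B=0 W=0
Move 5: B@(3,0) -> caps B=0 W=0
Move 6: W@(2,0) -> caps B=0 W=1
Move 7: B@(0,1) -> caps B=0 W=1
Move 8: W@(1,0) -> caps B=0 W=1
Move 9: B@(3,3) -> caps B=0 W=1
Move 10: W@(2,3) -> caps B=0 W=1
Move 11: B@(0,0) -> caps B=0 W=1
Move 12: W@(0,2) -> caps B=0 W=1

Answer: BBWW
WBB.
W..W
.W.B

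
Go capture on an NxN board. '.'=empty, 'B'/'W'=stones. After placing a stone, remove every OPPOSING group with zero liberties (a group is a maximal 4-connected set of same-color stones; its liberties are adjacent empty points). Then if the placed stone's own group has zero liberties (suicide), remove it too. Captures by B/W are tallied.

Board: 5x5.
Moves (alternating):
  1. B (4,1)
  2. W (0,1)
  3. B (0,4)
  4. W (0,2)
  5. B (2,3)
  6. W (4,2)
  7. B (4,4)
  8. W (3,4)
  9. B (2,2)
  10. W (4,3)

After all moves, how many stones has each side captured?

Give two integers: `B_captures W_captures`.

Move 1: B@(4,1) -> caps B=0 W=0
Move 2: W@(0,1) -> caps B=0 W=0
Move 3: B@(0,4) -> caps B=0 W=0
Move 4: W@(0,2) -> caps B=0 W=0
Move 5: B@(2,3) -> caps B=0 W=0
Move 6: W@(4,2) -> caps B=0 W=0
Move 7: B@(4,4) -> caps B=0 W=0
Move 8: W@(3,4) -> caps B=0 W=0
Move 9: B@(2,2) -> caps B=0 W=0
Move 10: W@(4,3) -> caps B=0 W=1

Answer: 0 1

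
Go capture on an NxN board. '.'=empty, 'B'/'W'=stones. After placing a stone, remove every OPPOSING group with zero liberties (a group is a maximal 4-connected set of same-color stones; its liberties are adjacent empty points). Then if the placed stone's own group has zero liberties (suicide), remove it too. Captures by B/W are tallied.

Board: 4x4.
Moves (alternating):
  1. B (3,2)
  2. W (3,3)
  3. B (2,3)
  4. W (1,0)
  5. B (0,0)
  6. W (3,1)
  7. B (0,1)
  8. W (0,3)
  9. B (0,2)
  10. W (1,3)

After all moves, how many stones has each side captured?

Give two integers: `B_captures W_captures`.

Move 1: B@(3,2) -> caps B=0 W=0
Move 2: W@(3,3) -> caps B=0 W=0
Move 3: B@(2,3) -> caps B=1 W=0
Move 4: W@(1,0) -> caps B=1 W=0
Move 5: B@(0,0) -> caps B=1 W=0
Move 6: W@(3,1) -> caps B=1 W=0
Move 7: B@(0,1) -> caps B=1 W=0
Move 8: W@(0,3) -> caps B=1 W=0
Move 9: B@(0,2) -> caps B=1 W=0
Move 10: W@(1,3) -> caps B=1 W=0

Answer: 1 0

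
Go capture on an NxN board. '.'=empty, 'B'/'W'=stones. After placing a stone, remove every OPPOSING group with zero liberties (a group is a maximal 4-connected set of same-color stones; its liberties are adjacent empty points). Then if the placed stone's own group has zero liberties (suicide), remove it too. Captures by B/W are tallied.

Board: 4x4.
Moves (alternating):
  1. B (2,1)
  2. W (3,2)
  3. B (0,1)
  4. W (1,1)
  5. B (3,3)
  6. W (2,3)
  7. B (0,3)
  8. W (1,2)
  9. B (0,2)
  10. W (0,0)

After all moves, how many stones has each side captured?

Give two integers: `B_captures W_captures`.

Move 1: B@(2,1) -> caps B=0 W=0
Move 2: W@(3,2) -> caps B=0 W=0
Move 3: B@(0,1) -> caps B=0 W=0
Move 4: W@(1,1) -> caps B=0 W=0
Move 5: B@(3,3) -> caps B=0 W=0
Move 6: W@(2,3) -> caps B=0 W=1
Move 7: B@(0,3) -> caps B=0 W=1
Move 8: W@(1,2) -> caps B=0 W=1
Move 9: B@(0,2) -> caps B=0 W=1
Move 10: W@(0,0) -> caps B=0 W=1

Answer: 0 1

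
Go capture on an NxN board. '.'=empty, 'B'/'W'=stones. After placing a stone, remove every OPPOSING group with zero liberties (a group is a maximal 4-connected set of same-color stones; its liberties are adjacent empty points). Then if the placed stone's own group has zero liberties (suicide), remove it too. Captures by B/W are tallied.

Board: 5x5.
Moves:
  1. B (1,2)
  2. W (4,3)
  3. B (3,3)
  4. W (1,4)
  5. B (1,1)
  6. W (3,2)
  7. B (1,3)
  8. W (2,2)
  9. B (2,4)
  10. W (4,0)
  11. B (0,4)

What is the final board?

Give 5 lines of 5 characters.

Move 1: B@(1,2) -> caps B=0 W=0
Move 2: W@(4,3) -> caps B=0 W=0
Move 3: B@(3,3) -> caps B=0 W=0
Move 4: W@(1,4) -> caps B=0 W=0
Move 5: B@(1,1) -> caps B=0 W=0
Move 6: W@(3,2) -> caps B=0 W=0
Move 7: B@(1,3) -> caps B=0 W=0
Move 8: W@(2,2) -> caps B=0 W=0
Move 9: B@(2,4) -> caps B=0 W=0
Move 10: W@(4,0) -> caps B=0 W=0
Move 11: B@(0,4) -> caps B=1 W=0

Answer: ....B
.BBB.
..W.B
..WB.
W..W.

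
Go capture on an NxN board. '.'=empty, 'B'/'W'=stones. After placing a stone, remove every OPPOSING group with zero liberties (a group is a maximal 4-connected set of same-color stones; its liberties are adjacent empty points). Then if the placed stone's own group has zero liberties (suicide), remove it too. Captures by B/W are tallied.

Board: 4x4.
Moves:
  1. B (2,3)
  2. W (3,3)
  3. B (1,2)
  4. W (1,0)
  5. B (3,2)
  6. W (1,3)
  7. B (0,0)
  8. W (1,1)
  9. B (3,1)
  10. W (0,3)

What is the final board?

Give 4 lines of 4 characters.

Answer: B..W
WWBW
...B
.BB.

Derivation:
Move 1: B@(2,3) -> caps B=0 W=0
Move 2: W@(3,3) -> caps B=0 W=0
Move 3: B@(1,2) -> caps B=0 W=0
Move 4: W@(1,0) -> caps B=0 W=0
Move 5: B@(3,2) -> caps B=1 W=0
Move 6: W@(1,3) -> caps B=1 W=0
Move 7: B@(0,0) -> caps B=1 W=0
Move 8: W@(1,1) -> caps B=1 W=0
Move 9: B@(3,1) -> caps B=1 W=0
Move 10: W@(0,3) -> caps B=1 W=0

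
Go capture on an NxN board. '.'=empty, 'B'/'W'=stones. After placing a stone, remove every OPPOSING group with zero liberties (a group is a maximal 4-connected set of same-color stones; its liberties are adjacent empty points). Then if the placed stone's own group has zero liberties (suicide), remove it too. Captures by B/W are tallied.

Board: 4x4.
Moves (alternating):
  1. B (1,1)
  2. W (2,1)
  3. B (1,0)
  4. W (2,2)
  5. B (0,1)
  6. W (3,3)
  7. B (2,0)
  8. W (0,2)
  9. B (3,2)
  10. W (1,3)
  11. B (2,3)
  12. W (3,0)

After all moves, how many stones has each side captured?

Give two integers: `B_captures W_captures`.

Move 1: B@(1,1) -> caps B=0 W=0
Move 2: W@(2,1) -> caps B=0 W=0
Move 3: B@(1,0) -> caps B=0 W=0
Move 4: W@(2,2) -> caps B=0 W=0
Move 5: B@(0,1) -> caps B=0 W=0
Move 6: W@(3,3) -> caps B=0 W=0
Move 7: B@(2,0) -> caps B=0 W=0
Move 8: W@(0,2) -> caps B=0 W=0
Move 9: B@(3,2) -> caps B=0 W=0
Move 10: W@(1,3) -> caps B=0 W=0
Move 11: B@(2,3) -> caps B=1 W=0
Move 12: W@(3,0) -> caps B=1 W=0

Answer: 1 0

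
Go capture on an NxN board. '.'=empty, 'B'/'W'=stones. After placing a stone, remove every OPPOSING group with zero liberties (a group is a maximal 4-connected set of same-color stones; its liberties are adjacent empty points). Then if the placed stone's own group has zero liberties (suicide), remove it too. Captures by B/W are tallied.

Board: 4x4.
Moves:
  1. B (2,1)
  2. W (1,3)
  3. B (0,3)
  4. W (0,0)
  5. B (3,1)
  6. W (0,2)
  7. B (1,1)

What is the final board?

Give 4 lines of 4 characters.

Move 1: B@(2,1) -> caps B=0 W=0
Move 2: W@(1,3) -> caps B=0 W=0
Move 3: B@(0,3) -> caps B=0 W=0
Move 4: W@(0,0) -> caps B=0 W=0
Move 5: B@(3,1) -> caps B=0 W=0
Move 6: W@(0,2) -> caps B=0 W=1
Move 7: B@(1,1) -> caps B=0 W=1

Answer: W.W.
.B.W
.B..
.B..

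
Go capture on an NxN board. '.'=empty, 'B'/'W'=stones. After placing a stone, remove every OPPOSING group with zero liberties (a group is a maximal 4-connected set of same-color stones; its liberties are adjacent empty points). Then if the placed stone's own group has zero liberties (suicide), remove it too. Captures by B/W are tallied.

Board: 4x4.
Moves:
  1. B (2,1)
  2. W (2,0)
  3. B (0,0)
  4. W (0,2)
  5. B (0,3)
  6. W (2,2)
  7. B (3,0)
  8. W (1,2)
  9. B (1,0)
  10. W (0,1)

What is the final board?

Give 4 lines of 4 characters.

Answer: BWWB
B.W.
.BW.
B...

Derivation:
Move 1: B@(2,1) -> caps B=0 W=0
Move 2: W@(2,0) -> caps B=0 W=0
Move 3: B@(0,0) -> caps B=0 W=0
Move 4: W@(0,2) -> caps B=0 W=0
Move 5: B@(0,3) -> caps B=0 W=0
Move 6: W@(2,2) -> caps B=0 W=0
Move 7: B@(3,0) -> caps B=0 W=0
Move 8: W@(1,2) -> caps B=0 W=0
Move 9: B@(1,0) -> caps B=1 W=0
Move 10: W@(0,1) -> caps B=1 W=0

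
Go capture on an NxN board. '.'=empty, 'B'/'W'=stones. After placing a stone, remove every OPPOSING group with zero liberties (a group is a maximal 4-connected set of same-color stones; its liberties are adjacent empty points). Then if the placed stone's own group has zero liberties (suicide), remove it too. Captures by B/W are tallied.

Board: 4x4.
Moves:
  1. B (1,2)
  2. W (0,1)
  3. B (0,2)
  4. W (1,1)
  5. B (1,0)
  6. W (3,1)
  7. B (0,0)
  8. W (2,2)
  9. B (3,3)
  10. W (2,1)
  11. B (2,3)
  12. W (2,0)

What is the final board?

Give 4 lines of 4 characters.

Answer: .WB.
.WB.
WWWB
.W.B

Derivation:
Move 1: B@(1,2) -> caps B=0 W=0
Move 2: W@(0,1) -> caps B=0 W=0
Move 3: B@(0,2) -> caps B=0 W=0
Move 4: W@(1,1) -> caps B=0 W=0
Move 5: B@(1,0) -> caps B=0 W=0
Move 6: W@(3,1) -> caps B=0 W=0
Move 7: B@(0,0) -> caps B=0 W=0
Move 8: W@(2,2) -> caps B=0 W=0
Move 9: B@(3,3) -> caps B=0 W=0
Move 10: W@(2,1) -> caps B=0 W=0
Move 11: B@(2,3) -> caps B=0 W=0
Move 12: W@(2,0) -> caps B=0 W=2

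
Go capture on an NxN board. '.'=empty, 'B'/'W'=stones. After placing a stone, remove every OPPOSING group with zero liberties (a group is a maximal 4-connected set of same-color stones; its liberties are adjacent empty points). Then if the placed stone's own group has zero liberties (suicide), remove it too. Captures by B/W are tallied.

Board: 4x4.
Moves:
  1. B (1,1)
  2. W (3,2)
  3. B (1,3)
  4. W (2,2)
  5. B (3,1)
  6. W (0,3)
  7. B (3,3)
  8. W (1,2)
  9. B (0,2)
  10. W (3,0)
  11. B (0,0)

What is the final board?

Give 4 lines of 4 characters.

Answer: B.B.
.BWB
..W.
WBWB

Derivation:
Move 1: B@(1,1) -> caps B=0 W=0
Move 2: W@(3,2) -> caps B=0 W=0
Move 3: B@(1,3) -> caps B=0 W=0
Move 4: W@(2,2) -> caps B=0 W=0
Move 5: B@(3,1) -> caps B=0 W=0
Move 6: W@(0,3) -> caps B=0 W=0
Move 7: B@(3,3) -> caps B=0 W=0
Move 8: W@(1,2) -> caps B=0 W=0
Move 9: B@(0,2) -> caps B=1 W=0
Move 10: W@(3,0) -> caps B=1 W=0
Move 11: B@(0,0) -> caps B=1 W=0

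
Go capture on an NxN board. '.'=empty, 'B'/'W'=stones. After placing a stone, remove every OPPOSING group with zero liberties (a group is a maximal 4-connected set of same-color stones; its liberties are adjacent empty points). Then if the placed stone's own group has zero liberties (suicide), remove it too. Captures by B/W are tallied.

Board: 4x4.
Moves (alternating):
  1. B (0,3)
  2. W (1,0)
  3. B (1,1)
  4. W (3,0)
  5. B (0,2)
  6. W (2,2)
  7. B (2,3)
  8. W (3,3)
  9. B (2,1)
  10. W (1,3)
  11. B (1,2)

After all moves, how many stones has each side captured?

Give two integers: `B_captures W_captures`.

Answer: 0 1

Derivation:
Move 1: B@(0,3) -> caps B=0 W=0
Move 2: W@(1,0) -> caps B=0 W=0
Move 3: B@(1,1) -> caps B=0 W=0
Move 4: W@(3,0) -> caps B=0 W=0
Move 5: B@(0,2) -> caps B=0 W=0
Move 6: W@(2,2) -> caps B=0 W=0
Move 7: B@(2,3) -> caps B=0 W=0
Move 8: W@(3,3) -> caps B=0 W=0
Move 9: B@(2,1) -> caps B=0 W=0
Move 10: W@(1,3) -> caps B=0 W=1
Move 11: B@(1,2) -> caps B=0 W=1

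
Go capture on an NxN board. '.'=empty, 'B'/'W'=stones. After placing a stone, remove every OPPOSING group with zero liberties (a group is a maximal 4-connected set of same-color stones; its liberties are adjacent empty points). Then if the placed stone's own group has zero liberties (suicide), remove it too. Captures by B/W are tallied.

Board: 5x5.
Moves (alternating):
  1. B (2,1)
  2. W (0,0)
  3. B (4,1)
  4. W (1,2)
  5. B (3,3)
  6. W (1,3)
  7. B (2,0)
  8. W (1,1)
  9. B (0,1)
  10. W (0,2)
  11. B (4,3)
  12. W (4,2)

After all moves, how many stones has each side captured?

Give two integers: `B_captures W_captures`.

Answer: 0 1

Derivation:
Move 1: B@(2,1) -> caps B=0 W=0
Move 2: W@(0,0) -> caps B=0 W=0
Move 3: B@(4,1) -> caps B=0 W=0
Move 4: W@(1,2) -> caps B=0 W=0
Move 5: B@(3,3) -> caps B=0 W=0
Move 6: W@(1,3) -> caps B=0 W=0
Move 7: B@(2,0) -> caps B=0 W=0
Move 8: W@(1,1) -> caps B=0 W=0
Move 9: B@(0,1) -> caps B=0 W=0
Move 10: W@(0,2) -> caps B=0 W=1
Move 11: B@(4,3) -> caps B=0 W=1
Move 12: W@(4,2) -> caps B=0 W=1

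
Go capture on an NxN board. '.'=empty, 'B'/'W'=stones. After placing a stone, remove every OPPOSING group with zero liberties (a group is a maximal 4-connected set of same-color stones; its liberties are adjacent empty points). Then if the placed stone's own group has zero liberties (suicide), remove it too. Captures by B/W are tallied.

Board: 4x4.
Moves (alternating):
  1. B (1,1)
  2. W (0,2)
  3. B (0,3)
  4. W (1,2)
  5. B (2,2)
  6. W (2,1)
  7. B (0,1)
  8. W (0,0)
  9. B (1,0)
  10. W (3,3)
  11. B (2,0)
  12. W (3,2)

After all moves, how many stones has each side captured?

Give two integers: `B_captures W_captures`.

Answer: 1 0

Derivation:
Move 1: B@(1,1) -> caps B=0 W=0
Move 2: W@(0,2) -> caps B=0 W=0
Move 3: B@(0,3) -> caps B=0 W=0
Move 4: W@(1,2) -> caps B=0 W=0
Move 5: B@(2,2) -> caps B=0 W=0
Move 6: W@(2,1) -> caps B=0 W=0
Move 7: B@(0,1) -> caps B=0 W=0
Move 8: W@(0,0) -> caps B=0 W=0
Move 9: B@(1,0) -> caps B=1 W=0
Move 10: W@(3,3) -> caps B=1 W=0
Move 11: B@(2,0) -> caps B=1 W=0
Move 12: W@(3,2) -> caps B=1 W=0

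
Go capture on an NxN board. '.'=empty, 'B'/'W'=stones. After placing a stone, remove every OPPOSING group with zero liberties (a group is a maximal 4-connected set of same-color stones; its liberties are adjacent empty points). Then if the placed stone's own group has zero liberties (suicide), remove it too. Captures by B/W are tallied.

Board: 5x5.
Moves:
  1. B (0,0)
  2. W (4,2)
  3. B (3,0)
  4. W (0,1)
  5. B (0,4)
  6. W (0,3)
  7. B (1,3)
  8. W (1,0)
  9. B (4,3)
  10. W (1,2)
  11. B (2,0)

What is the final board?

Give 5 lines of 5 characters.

Answer: .W.WB
W.WB.
B....
B....
..WB.

Derivation:
Move 1: B@(0,0) -> caps B=0 W=0
Move 2: W@(4,2) -> caps B=0 W=0
Move 3: B@(3,0) -> caps B=0 W=0
Move 4: W@(0,1) -> caps B=0 W=0
Move 5: B@(0,4) -> caps B=0 W=0
Move 6: W@(0,3) -> caps B=0 W=0
Move 7: B@(1,3) -> caps B=0 W=0
Move 8: W@(1,0) -> caps B=0 W=1
Move 9: B@(4,3) -> caps B=0 W=1
Move 10: W@(1,2) -> caps B=0 W=1
Move 11: B@(2,0) -> caps B=0 W=1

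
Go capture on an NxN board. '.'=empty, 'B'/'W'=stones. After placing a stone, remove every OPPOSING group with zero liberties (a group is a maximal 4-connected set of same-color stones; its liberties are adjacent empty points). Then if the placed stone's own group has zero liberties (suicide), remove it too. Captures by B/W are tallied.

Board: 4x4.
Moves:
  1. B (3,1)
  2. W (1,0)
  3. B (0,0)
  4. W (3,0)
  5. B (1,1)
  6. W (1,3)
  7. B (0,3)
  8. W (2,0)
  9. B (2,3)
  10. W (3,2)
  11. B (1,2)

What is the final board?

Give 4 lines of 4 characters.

Answer: B..B
WBB.
W..B
WBW.

Derivation:
Move 1: B@(3,1) -> caps B=0 W=0
Move 2: W@(1,0) -> caps B=0 W=0
Move 3: B@(0,0) -> caps B=0 W=0
Move 4: W@(3,0) -> caps B=0 W=0
Move 5: B@(1,1) -> caps B=0 W=0
Move 6: W@(1,3) -> caps B=0 W=0
Move 7: B@(0,3) -> caps B=0 W=0
Move 8: W@(2,0) -> caps B=0 W=0
Move 9: B@(2,3) -> caps B=0 W=0
Move 10: W@(3,2) -> caps B=0 W=0
Move 11: B@(1,2) -> caps B=1 W=0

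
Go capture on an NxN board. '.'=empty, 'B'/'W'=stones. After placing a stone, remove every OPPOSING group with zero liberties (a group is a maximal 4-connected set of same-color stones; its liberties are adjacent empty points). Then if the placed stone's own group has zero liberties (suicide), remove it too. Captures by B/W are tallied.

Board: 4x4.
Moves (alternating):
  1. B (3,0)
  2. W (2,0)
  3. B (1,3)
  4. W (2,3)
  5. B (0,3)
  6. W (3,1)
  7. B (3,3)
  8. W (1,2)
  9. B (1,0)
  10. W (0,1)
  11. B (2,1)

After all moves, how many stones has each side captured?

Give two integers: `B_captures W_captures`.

Move 1: B@(3,0) -> caps B=0 W=0
Move 2: W@(2,0) -> caps B=0 W=0
Move 3: B@(1,3) -> caps B=0 W=0
Move 4: W@(2,3) -> caps B=0 W=0
Move 5: B@(0,3) -> caps B=0 W=0
Move 6: W@(3,1) -> caps B=0 W=1
Move 7: B@(3,3) -> caps B=0 W=1
Move 8: W@(1,2) -> caps B=0 W=1
Move 9: B@(1,0) -> caps B=0 W=1
Move 10: W@(0,1) -> caps B=0 W=1
Move 11: B@(2,1) -> caps B=0 W=1

Answer: 0 1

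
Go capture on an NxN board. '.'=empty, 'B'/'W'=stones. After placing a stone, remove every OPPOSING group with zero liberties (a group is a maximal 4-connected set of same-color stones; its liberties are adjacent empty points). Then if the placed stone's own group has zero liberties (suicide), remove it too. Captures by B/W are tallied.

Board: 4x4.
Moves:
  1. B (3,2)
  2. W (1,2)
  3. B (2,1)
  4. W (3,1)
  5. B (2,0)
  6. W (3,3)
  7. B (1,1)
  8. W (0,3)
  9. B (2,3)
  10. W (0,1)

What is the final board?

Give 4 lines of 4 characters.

Move 1: B@(3,2) -> caps B=0 W=0
Move 2: W@(1,2) -> caps B=0 W=0
Move 3: B@(2,1) -> caps B=0 W=0
Move 4: W@(3,1) -> caps B=0 W=0
Move 5: B@(2,0) -> caps B=0 W=0
Move 6: W@(3,3) -> caps B=0 W=0
Move 7: B@(1,1) -> caps B=0 W=0
Move 8: W@(0,3) -> caps B=0 W=0
Move 9: B@(2,3) -> caps B=1 W=0
Move 10: W@(0,1) -> caps B=1 W=0

Answer: .W.W
.BW.
BB.B
.WB.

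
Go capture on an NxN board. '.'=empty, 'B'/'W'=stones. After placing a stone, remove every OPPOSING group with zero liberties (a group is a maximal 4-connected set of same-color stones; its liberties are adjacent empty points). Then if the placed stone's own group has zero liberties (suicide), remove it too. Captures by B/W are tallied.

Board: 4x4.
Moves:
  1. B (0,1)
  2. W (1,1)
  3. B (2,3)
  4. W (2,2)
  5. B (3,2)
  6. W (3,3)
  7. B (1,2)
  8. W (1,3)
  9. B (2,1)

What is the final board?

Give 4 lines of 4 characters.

Answer: .B..
.WBW
.B.B
..B.

Derivation:
Move 1: B@(0,1) -> caps B=0 W=0
Move 2: W@(1,1) -> caps B=0 W=0
Move 3: B@(2,3) -> caps B=0 W=0
Move 4: W@(2,2) -> caps B=0 W=0
Move 5: B@(3,2) -> caps B=0 W=0
Move 6: W@(3,3) -> caps B=0 W=0
Move 7: B@(1,2) -> caps B=0 W=0
Move 8: W@(1,3) -> caps B=0 W=0
Move 9: B@(2,1) -> caps B=1 W=0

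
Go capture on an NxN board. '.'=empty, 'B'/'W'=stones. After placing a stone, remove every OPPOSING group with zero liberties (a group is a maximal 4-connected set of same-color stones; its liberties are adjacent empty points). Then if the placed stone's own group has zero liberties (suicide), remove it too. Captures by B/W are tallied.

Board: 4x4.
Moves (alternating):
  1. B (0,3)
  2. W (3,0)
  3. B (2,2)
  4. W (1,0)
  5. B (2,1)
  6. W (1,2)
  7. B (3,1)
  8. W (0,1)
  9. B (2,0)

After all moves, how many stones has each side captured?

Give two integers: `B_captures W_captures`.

Move 1: B@(0,3) -> caps B=0 W=0
Move 2: W@(3,0) -> caps B=0 W=0
Move 3: B@(2,2) -> caps B=0 W=0
Move 4: W@(1,0) -> caps B=0 W=0
Move 5: B@(2,1) -> caps B=0 W=0
Move 6: W@(1,2) -> caps B=0 W=0
Move 7: B@(3,1) -> caps B=0 W=0
Move 8: W@(0,1) -> caps B=0 W=0
Move 9: B@(2,0) -> caps B=1 W=0

Answer: 1 0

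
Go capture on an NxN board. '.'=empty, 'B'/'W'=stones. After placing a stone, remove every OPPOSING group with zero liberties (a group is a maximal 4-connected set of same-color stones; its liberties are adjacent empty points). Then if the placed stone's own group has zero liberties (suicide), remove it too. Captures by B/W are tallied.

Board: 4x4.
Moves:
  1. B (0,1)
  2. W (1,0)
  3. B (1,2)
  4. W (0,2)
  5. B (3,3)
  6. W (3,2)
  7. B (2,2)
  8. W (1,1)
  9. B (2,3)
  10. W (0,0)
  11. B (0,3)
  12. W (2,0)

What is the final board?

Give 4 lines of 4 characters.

Move 1: B@(0,1) -> caps B=0 W=0
Move 2: W@(1,0) -> caps B=0 W=0
Move 3: B@(1,2) -> caps B=0 W=0
Move 4: W@(0,2) -> caps B=0 W=0
Move 5: B@(3,3) -> caps B=0 W=0
Move 6: W@(3,2) -> caps B=0 W=0
Move 7: B@(2,2) -> caps B=0 W=0
Move 8: W@(1,1) -> caps B=0 W=0
Move 9: B@(2,3) -> caps B=0 W=0
Move 10: W@(0,0) -> caps B=0 W=1
Move 11: B@(0,3) -> caps B=0 W=1
Move 12: W@(2,0) -> caps B=0 W=1

Answer: W.WB
WWB.
W.BB
..WB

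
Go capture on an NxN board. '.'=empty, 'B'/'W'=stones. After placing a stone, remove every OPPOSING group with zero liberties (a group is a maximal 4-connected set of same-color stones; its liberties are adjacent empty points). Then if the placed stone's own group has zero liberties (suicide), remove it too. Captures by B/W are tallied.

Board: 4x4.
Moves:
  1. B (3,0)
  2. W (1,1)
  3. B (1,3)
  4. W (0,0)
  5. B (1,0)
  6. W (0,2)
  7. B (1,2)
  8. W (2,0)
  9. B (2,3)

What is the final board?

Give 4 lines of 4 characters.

Answer: W.W.
.WBB
W..B
B...

Derivation:
Move 1: B@(3,0) -> caps B=0 W=0
Move 2: W@(1,1) -> caps B=0 W=0
Move 3: B@(1,3) -> caps B=0 W=0
Move 4: W@(0,0) -> caps B=0 W=0
Move 5: B@(1,0) -> caps B=0 W=0
Move 6: W@(0,2) -> caps B=0 W=0
Move 7: B@(1,2) -> caps B=0 W=0
Move 8: W@(2,0) -> caps B=0 W=1
Move 9: B@(2,3) -> caps B=0 W=1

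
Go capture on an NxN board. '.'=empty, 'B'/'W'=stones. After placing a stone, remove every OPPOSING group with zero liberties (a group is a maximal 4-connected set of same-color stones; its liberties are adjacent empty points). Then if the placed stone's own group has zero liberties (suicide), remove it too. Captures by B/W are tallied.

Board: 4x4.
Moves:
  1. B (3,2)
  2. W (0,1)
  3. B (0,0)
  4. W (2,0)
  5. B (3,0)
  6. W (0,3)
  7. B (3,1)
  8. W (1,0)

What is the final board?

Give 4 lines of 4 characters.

Move 1: B@(3,2) -> caps B=0 W=0
Move 2: W@(0,1) -> caps B=0 W=0
Move 3: B@(0,0) -> caps B=0 W=0
Move 4: W@(2,0) -> caps B=0 W=0
Move 5: B@(3,0) -> caps B=0 W=0
Move 6: W@(0,3) -> caps B=0 W=0
Move 7: B@(3,1) -> caps B=0 W=0
Move 8: W@(1,0) -> caps B=0 W=1

Answer: .W.W
W...
W...
BBB.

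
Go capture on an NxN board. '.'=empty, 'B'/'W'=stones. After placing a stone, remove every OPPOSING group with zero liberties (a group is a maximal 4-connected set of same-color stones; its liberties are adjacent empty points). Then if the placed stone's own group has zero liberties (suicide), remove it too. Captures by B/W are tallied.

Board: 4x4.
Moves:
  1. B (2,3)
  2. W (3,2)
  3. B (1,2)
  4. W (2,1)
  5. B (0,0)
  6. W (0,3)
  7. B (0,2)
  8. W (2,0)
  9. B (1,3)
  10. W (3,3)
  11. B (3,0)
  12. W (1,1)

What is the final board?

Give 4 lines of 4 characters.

Move 1: B@(2,3) -> caps B=0 W=0
Move 2: W@(3,2) -> caps B=0 W=0
Move 3: B@(1,2) -> caps B=0 W=0
Move 4: W@(2,1) -> caps B=0 W=0
Move 5: B@(0,0) -> caps B=0 W=0
Move 6: W@(0,3) -> caps B=0 W=0
Move 7: B@(0,2) -> caps B=0 W=0
Move 8: W@(2,0) -> caps B=0 W=0
Move 9: B@(1,3) -> caps B=1 W=0
Move 10: W@(3,3) -> caps B=1 W=0
Move 11: B@(3,0) -> caps B=1 W=0
Move 12: W@(1,1) -> caps B=1 W=0

Answer: B.B.
.WBB
WW.B
B.WW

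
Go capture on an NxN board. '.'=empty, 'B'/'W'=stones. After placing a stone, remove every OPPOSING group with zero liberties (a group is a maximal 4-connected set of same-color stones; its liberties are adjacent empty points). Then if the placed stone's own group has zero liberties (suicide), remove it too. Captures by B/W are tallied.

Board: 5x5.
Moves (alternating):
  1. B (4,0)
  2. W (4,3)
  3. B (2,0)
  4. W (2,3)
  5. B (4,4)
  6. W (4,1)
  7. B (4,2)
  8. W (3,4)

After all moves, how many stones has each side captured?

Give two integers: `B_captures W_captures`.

Move 1: B@(4,0) -> caps B=0 W=0
Move 2: W@(4,3) -> caps B=0 W=0
Move 3: B@(2,0) -> caps B=0 W=0
Move 4: W@(2,3) -> caps B=0 W=0
Move 5: B@(4,4) -> caps B=0 W=0
Move 6: W@(4,1) -> caps B=0 W=0
Move 7: B@(4,2) -> caps B=0 W=0
Move 8: W@(3,4) -> caps B=0 W=1

Answer: 0 1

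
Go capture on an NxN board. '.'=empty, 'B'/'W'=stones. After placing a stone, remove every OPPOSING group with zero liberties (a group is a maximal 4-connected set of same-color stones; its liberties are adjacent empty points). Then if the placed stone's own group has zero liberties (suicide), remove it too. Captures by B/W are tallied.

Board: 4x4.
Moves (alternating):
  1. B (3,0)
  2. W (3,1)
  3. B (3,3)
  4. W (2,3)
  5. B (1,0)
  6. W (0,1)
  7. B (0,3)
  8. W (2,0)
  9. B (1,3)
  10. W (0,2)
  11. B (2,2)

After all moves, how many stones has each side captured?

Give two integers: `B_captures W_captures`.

Move 1: B@(3,0) -> caps B=0 W=0
Move 2: W@(3,1) -> caps B=0 W=0
Move 3: B@(3,3) -> caps B=0 W=0
Move 4: W@(2,3) -> caps B=0 W=0
Move 5: B@(1,0) -> caps B=0 W=0
Move 6: W@(0,1) -> caps B=0 W=0
Move 7: B@(0,3) -> caps B=0 W=0
Move 8: W@(2,0) -> caps B=0 W=1
Move 9: B@(1,3) -> caps B=0 W=1
Move 10: W@(0,2) -> caps B=0 W=1
Move 11: B@(2,2) -> caps B=1 W=1

Answer: 1 1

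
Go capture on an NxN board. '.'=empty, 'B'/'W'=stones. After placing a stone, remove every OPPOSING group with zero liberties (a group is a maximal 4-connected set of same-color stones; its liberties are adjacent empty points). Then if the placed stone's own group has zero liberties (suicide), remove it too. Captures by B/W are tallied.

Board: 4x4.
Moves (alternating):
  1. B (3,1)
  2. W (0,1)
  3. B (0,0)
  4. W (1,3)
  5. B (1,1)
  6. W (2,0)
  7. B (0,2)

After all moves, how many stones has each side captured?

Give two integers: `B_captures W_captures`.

Answer: 1 0

Derivation:
Move 1: B@(3,1) -> caps B=0 W=0
Move 2: W@(0,1) -> caps B=0 W=0
Move 3: B@(0,0) -> caps B=0 W=0
Move 4: W@(1,3) -> caps B=0 W=0
Move 5: B@(1,1) -> caps B=0 W=0
Move 6: W@(2,0) -> caps B=0 W=0
Move 7: B@(0,2) -> caps B=1 W=0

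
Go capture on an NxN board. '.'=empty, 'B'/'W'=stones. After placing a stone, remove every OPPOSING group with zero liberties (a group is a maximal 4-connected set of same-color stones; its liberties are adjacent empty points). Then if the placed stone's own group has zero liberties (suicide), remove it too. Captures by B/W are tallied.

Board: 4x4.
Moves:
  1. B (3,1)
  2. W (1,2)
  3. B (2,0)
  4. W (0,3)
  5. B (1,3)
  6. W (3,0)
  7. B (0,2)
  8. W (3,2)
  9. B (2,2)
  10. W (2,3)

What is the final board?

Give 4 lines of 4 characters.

Answer: ..B.
..WB
B.BW
.BW.

Derivation:
Move 1: B@(3,1) -> caps B=0 W=0
Move 2: W@(1,2) -> caps B=0 W=0
Move 3: B@(2,0) -> caps B=0 W=0
Move 4: W@(0,3) -> caps B=0 W=0
Move 5: B@(1,3) -> caps B=0 W=0
Move 6: W@(3,0) -> caps B=0 W=0
Move 7: B@(0,2) -> caps B=1 W=0
Move 8: W@(3,2) -> caps B=1 W=0
Move 9: B@(2,2) -> caps B=1 W=0
Move 10: W@(2,3) -> caps B=1 W=0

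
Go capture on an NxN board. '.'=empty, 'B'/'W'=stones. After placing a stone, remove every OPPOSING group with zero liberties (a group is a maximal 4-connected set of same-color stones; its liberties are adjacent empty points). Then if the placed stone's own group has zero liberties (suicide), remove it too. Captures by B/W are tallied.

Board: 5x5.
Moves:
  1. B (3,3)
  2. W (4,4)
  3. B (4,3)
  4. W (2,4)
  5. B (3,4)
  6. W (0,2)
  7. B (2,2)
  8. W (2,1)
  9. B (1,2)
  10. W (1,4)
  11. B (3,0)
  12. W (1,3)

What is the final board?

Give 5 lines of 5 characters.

Move 1: B@(3,3) -> caps B=0 W=0
Move 2: W@(4,4) -> caps B=0 W=0
Move 3: B@(4,3) -> caps B=0 W=0
Move 4: W@(2,4) -> caps B=0 W=0
Move 5: B@(3,4) -> caps B=1 W=0
Move 6: W@(0,2) -> caps B=1 W=0
Move 7: B@(2,2) -> caps B=1 W=0
Move 8: W@(2,1) -> caps B=1 W=0
Move 9: B@(1,2) -> caps B=1 W=0
Move 10: W@(1,4) -> caps B=1 W=0
Move 11: B@(3,0) -> caps B=1 W=0
Move 12: W@(1,3) -> caps B=1 W=0

Answer: ..W..
..BWW
.WB.W
B..BB
...B.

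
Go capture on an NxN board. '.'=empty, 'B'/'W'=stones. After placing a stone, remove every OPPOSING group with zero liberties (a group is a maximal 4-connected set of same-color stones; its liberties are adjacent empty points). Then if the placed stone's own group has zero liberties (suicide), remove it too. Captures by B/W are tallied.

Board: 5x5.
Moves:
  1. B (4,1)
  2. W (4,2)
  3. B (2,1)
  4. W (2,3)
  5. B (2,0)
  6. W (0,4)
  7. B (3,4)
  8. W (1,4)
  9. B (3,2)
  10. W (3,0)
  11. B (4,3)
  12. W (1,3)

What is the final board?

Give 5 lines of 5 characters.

Move 1: B@(4,1) -> caps B=0 W=0
Move 2: W@(4,2) -> caps B=0 W=0
Move 3: B@(2,1) -> caps B=0 W=0
Move 4: W@(2,3) -> caps B=0 W=0
Move 5: B@(2,0) -> caps B=0 W=0
Move 6: W@(0,4) -> caps B=0 W=0
Move 7: B@(3,4) -> caps B=0 W=0
Move 8: W@(1,4) -> caps B=0 W=0
Move 9: B@(3,2) -> caps B=0 W=0
Move 10: W@(3,0) -> caps B=0 W=0
Move 11: B@(4,3) -> caps B=1 W=0
Move 12: W@(1,3) -> caps B=1 W=0

Answer: ....W
...WW
BB.W.
W.B.B
.B.B.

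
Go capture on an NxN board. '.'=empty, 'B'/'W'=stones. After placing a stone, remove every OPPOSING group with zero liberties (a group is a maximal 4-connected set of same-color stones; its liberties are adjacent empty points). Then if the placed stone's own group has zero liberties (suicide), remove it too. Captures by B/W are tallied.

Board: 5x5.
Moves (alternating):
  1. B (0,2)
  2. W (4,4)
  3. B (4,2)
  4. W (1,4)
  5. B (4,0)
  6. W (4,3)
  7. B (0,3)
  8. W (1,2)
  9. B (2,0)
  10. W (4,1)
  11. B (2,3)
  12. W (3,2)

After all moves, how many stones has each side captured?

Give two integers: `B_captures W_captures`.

Move 1: B@(0,2) -> caps B=0 W=0
Move 2: W@(4,4) -> caps B=0 W=0
Move 3: B@(4,2) -> caps B=0 W=0
Move 4: W@(1,4) -> caps B=0 W=0
Move 5: B@(4,0) -> caps B=0 W=0
Move 6: W@(4,3) -> caps B=0 W=0
Move 7: B@(0,3) -> caps B=0 W=0
Move 8: W@(1,2) -> caps B=0 W=0
Move 9: B@(2,0) -> caps B=0 W=0
Move 10: W@(4,1) -> caps B=0 W=0
Move 11: B@(2,3) -> caps B=0 W=0
Move 12: W@(3,2) -> caps B=0 W=1

Answer: 0 1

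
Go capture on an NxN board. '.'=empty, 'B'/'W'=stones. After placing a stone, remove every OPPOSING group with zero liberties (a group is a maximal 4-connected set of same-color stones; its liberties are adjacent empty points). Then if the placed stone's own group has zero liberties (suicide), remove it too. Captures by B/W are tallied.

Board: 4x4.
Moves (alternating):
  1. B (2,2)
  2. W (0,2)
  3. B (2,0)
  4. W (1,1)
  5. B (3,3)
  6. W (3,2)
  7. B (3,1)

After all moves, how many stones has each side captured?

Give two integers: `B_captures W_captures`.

Answer: 1 0

Derivation:
Move 1: B@(2,2) -> caps B=0 W=0
Move 2: W@(0,2) -> caps B=0 W=0
Move 3: B@(2,0) -> caps B=0 W=0
Move 4: W@(1,1) -> caps B=0 W=0
Move 5: B@(3,3) -> caps B=0 W=0
Move 6: W@(3,2) -> caps B=0 W=0
Move 7: B@(3,1) -> caps B=1 W=0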